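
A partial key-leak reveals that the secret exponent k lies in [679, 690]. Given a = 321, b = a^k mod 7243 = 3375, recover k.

Compute 321^679 mod 7243 = 6999, then multiply by 321 repeatedly:
  321^679=6999  321^680=1349  321^681=5692  321^682=1896  321^683=204
  321^684=297  321^685=1178  321^686=1502  321^687=4104  321^688=6401
  321^689=4952  321^690=3375
Found 3375 at exponent 690.

690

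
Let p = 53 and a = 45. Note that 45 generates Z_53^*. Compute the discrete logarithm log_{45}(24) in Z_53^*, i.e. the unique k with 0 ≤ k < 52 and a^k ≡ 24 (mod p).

24

Successive powers of 45 modulo 53:
  45^0=1  45^1=45  45^2=11  45^3=18  45^4=15  45^5=39
  45^6=6  45^7=5  45^8=13  45^9=2  45^10=37  45^11=22
  45^12=36  45^13=30  45^14=25  45^15=12  45^16=10  45^17=26
  45^18=4  45^19=21  45^20=44  45^21=19  45^22=7  45^23=50
  45^24=24
So 45^24 ≡ 24 (mod 53), giving k = 24.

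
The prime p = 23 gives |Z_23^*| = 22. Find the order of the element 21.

The order of 21 must divide p − 1 = 22 = 2 · 11.
Divisors: 1, 2, 11, 22.
Check each in increasing order: 21^1 ≡ 21;  21^2 ≡ 4;  21^11 ≡ 22;  21^22 ≡ 1.
Smallest exponent giving 1 is 22.

22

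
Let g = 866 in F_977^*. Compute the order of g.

The order of 866 must divide p − 1 = 976 = 2^4 · 61.
Divisors: 1, 2, 4, 8, 16, 61, 122, 244, 488, 976.
Check each in increasing order: 866^1 ≡ 866;  866^2 ≡ 597;  866^4 ≡ 781;  866^8 ≡ 313;  866^16 ≡ 269;  866^61 ≡ 538;  866^122 ≡ 252;  866^244 ≡ 976;  866^488 ≡ 1.
Smallest exponent giving 1 is 488.

488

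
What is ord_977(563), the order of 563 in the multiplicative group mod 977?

The order of 563 must divide p − 1 = 976 = 2^4 · 61.
Divisors: 1, 2, 4, 8, 16, 61, 122, 244, 488, 976.
Check each in increasing order: 563^1 ≡ 563;  563^2 ≡ 421;  563^4 ≡ 404;  563^8 ≡ 57;  563^16 ≡ 318;  563^61 ≡ 897;  563^122 ≡ 538;  563^244 ≡ 252;  563^488 ≡ 976;  563^976 ≡ 1.
Smallest exponent giving 1 is 976.

976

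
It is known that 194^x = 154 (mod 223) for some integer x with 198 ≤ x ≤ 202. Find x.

199

Compute 194^198 mod 223 = 210, then multiply by 194 repeatedly:
  194^198=210  194^199=154
Found 154 at exponent 199.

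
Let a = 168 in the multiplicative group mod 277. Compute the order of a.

92

The order of 168 must divide p − 1 = 276 = 2^2 · 3 · 23.
Divisors: 1, 2, 3, 4, 6, 12, 23, 46, 69, 92, 138, 276.
Check each in increasing order: 168^1 ≡ 168;  168^2 ≡ 247;  168^3 ≡ 223;  168^4 ≡ 69;  168^6 ≡ 146;  168^12 ≡ 264;  168^23 ≡ 217;  168^46 ≡ 276;  168^69 ≡ 60;  168^92 ≡ 1.
Smallest exponent giving 1 is 92.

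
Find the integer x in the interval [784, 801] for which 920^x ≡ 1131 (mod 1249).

795

Compute 920^784 mod 1249 = 584, then multiply by 920 repeatedly:
  920^784=584  920^785=210  920^786=854  920^787=59  920^788=573
  920^789=82  920^790=500  920^791=368  920^792=81  920^793=829
  920^794=790  920^795=1131
Found 1131 at exponent 795.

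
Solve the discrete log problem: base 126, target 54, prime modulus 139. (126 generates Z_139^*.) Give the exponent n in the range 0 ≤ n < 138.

58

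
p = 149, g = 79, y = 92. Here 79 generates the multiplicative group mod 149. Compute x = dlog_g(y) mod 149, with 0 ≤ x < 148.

Baby-step giant-step with m = ceil(sqrt(148)) = 13.
Baby table (79^j mod 149 for j=0..12):
  0:1  1:79  2:132  3:147  4:140  5:34  6:4  7:18
  8:81  9:141  10:113  11:136  12:16
Giant step factor: 79^(-13) ≡ 89 (mod 149).
Scan 92·89^i mod 149 for i = 0, 1, …:
  i=0: 92   i=1: 142   i=2: 122   i=3: 130
  i=4: 97   i=5: 140
Match at i=5, j=4: x = 5·13 + 4 = 69.

69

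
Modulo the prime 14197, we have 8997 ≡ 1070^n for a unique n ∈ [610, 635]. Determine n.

Compute 1070^610 mod 14197 = 999, then multiply by 1070 repeatedly:
  1070^610=999  1070^611=4155  1070^612=2189  1070^613=13922  1070^614=3887
  1070^615=13566  1070^616=6286  1070^617=10839  1070^618=12978  1070^619=1794
  1070^620=2985  1070^621=13822  1070^622=10463  1070^623=8174  1070^624=828
  1070^625=5746  1070^626=919  1070^627=3737  1070^628=9233  1070^629=12395
  1070^630=2652  1070^631=12437  1070^632=5001  1070^633=12998  1070^634=8997
Found 8997 at exponent 634.

634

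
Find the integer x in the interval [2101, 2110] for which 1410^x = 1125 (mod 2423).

2105

Compute 1410^2101 mod 2423 = 686, then multiply by 1410 repeatedly:
  1410^2101=686  1410^2102=483  1410^2103=167  1410^2104=439  1410^2105=1125
Found 1125 at exponent 2105.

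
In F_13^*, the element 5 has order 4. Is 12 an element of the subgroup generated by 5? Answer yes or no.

yes

⟨5⟩ has order 4; its elements mod 13 are {1, 5, 8, 12}.
12 is in this set.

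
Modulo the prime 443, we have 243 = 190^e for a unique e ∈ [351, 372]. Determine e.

360

Compute 190^351 mod 443 = 119, then multiply by 190 repeatedly:
  190^351=119  190^352=17  190^353=129  190^354=145  190^355=84
  190^356=12  190^357=65  190^358=389  190^359=372  190^360=243
Found 243 at exponent 360.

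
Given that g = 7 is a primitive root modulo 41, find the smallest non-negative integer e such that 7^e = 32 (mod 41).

Successive powers of 7 modulo 41:
  7^0=1  7^1=7  7^2=8  7^3=15  7^4=23  7^5=38
  7^6=20  7^7=17  7^8=37  7^9=13  7^10=9  7^11=22
  7^12=31  7^13=12  7^14=2  7^15=14  7^16=16  7^17=30
  7^18=5  7^19=35  7^20=40  7^21=34  7^22=33  7^23=26
  7^24=18  7^25=3  7^26=21  7^27=24  7^28=4  7^29=28
  7^30=32
So 7^30 ≡ 32 (mod 41), giving e = 30.

30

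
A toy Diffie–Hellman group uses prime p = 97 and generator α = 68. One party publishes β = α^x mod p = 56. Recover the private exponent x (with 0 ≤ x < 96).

73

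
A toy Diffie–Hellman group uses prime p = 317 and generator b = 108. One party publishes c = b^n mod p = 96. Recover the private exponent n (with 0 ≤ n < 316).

94

Baby-step giant-step with m = ceil(sqrt(316)) = 18.
Baby table (108^j mod 317 for j=0..17):
  0:1  1:108  2:252  3:271  4:104  5:137  6:214  7:288
  8:38  9:300  10:66  11:154  12:148  13:134  14:207  15:166
  16:176  17:305
Giant step factor: 108^(-18) ≡ 283 (mod 317).
Scan 96·283^i mod 317 for i = 0, 1, …:
  i=0: 96   i=1: 223   i=2: 26   i=3: 67
  i=4: 258   i=5: 104
Match at i=5, j=4: n = 5·18 + 4 = 94.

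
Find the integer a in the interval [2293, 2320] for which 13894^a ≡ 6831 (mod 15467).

Compute 13894^2293 mod 15467 = 4611, then multiply by 13894 repeatedly:
  13894^2293=4611  13894^2294=920  13894^2295=6738  13894^2296=11488  13894^2297=10299
  13894^2298=9089  13894^2299=9978  13894^2300=3611  13894^2301=11753  13894^2302=11063
  13894^2303=13743  13894^2304=5127  13894^2305=9003  13894^2306=6053  13894^2307=6303
  13894^2308=15195  13894^2309=10247  13894^2310=13550  13894^2311=14843  13894^2312=7131
  13894^2313=11979  13894^2314=11306  13894^2315=2712  13894^2316=2916  13894^2317=6831
Found 6831 at exponent 2317.

2317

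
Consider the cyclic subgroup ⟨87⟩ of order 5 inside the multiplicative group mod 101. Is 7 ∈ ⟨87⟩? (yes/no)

7 ∈ ⟨87⟩ iff 7^5 ≡ 1 (mod 101), since |⟨87⟩| = 5.
7^5 mod 101 = 41.
Since 41 ≠ 1, 7 does not lie in the subgroup.

no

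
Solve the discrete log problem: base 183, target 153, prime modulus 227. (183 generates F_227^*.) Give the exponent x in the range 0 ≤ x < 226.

Baby-step giant-step with m = ceil(sqrt(226)) = 16.
Baby table (183^j mod 227 for j=0..15):
  0:1  1:183  2:120  3:168  4:99  5:184  6:76  7:61
  8:40  9:56  10:33  11:137  12:101  13:96  14:89  15:170
Giant step factor: 183^(-16) ≡ 62 (mod 227).
Scan 153·62^i mod 227 for i = 0, 1, …:
  i=0: 153   i=1: 179   i=2: 202   i=3: 39
  i=4: 148   i=5: 96
Match at i=5, j=13: x = 5·16 + 13 = 93.

93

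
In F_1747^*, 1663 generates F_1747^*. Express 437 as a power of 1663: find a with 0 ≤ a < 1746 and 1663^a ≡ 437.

Baby-step giant-step with m = ceil(sqrt(1746)) = 42.
Baby table (1663^j mod 1747 for j=0..41):
  0:1  1:1663  2:68  3:1276  4:1130  5:1165  6:1719  7:605
  8:1590  9:959  10:1553  11:573  12:784  13:530  14:902  15:1100
  16:191  17:1426  18:759  19:883  20:949  21:646  22:1640  23:253
  24:1459  25:1481  26:1380  27:1129  28:1249  29:1651  30:1076  31:460
  32:1541  33:1581  34:1715  35:941  36:1318  37:1096  38:527  39:1154
  40:896  41:1604
Giant step factor: 1663^(-42) ≡ 636 (mod 1747).
Scan 437·636^i mod 1747 for i = 0, 1, …:
  i=0: 437   i=1: 159   i=2: 1545   i=3: 806
  i=4: 745   i=5: 383   i=6: 755   i=7: 1502
  i=8: 1410   i=9: 549     …   i=23: 1024
  i=24: 1380
Match at i=24, j=26: a = 24·42 + 26 = 1034.

1034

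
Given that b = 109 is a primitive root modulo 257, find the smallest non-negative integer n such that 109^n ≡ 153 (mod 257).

Baby-step giant-step with m = ceil(sqrt(256)) = 16.
Baby table (109^j mod 257 for j=0..15):
  0:1  1:109  2:59  3:6  4:140  5:97  6:36  7:69
  8:68  9:216  10:157  11:151  12:11  13:171  14:135  15:66
Giant step factor: 109^(-16) ≡ 128 (mod 257).
Scan 153·128^i mod 257 for i = 0, 1, …:
  i=0: 153   i=1: 52   i=2: 231   i=3: 13
  i=4: 122   i=5: 196   i=6: 159   i=7: 49
  i=8: 104   i=9: 205   i=10: 26   i=11: 244
  i=12: 135
Match at i=12, j=14: n = 12·16 + 14 = 206.

206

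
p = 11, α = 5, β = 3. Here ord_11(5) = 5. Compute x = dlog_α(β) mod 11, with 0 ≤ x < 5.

2

Successive powers of 5 modulo 11:
  5^0=1  5^1=5  5^2=3
So 5^2 ≡ 3 (mod 11), giving x = 2.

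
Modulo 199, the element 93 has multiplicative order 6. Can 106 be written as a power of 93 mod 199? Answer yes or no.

yes

106 ∈ ⟨93⟩ iff 106^6 ≡ 1 (mod 199), since |⟨93⟩| = 6.
106^6 mod 199 = 1.
Since 1 = 1, 106 lies in the subgroup.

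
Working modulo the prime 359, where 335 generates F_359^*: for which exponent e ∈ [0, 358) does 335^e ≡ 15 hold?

178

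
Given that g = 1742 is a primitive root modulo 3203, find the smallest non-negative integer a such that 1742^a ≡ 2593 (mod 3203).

2830

Baby-step giant-step with m = ceil(sqrt(3202)) = 57.
Baby table (1742^j mod 3203 for j=0..56):
  0:1  1:1742  2:1323  3:1709  4:1491  5:2892  6:2748  7:1734
  8:199  9:734  10:631  11:573  12:2033  13:2171  14:2342  15:2345
  16:1165  17:1931  18:652  19:1922  20:989  21:2827  22:1623  23:2220
  24:1219  25:3112  26:1628  27:1321  28:1428  29:2048  30:2677  31:2969
  32:2356  33:1109  34:469  35:233  36:2308  37:771  38:1025  39:1479
  40:1206  41:2887  42:444  43:1525  44:1263  45:2888  46:2186  47:2848
  48:2972  49:1176  50:1875  51:2393  52:1503  53:1375  54:2609  55:3024
  56:2076
Giant step factor: 1742^(-57) ≡ 125 (mod 3203).
Scan 2593·125^i mod 3203 for i = 0, 1, …:
  i=0: 2593   i=1: 622   i=2: 878   i=3: 848
  i=4: 301   i=5: 2392   i=6: 1121   i=7: 2396
  i=8: 1621   i=9: 836     …   i=48: 1108
  i=49: 771
Match at i=49, j=37: a = 49·57 + 37 = 2830.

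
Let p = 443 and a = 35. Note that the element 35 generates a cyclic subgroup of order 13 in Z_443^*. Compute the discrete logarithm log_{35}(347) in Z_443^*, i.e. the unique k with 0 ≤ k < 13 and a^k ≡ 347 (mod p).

Successive powers of 35 modulo 443:
  35^0=1  35^1=35  35^2=339  35^3=347
So 35^3 ≡ 347 (mod 443), giving k = 3.

3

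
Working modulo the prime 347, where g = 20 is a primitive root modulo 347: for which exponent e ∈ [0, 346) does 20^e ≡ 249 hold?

216

Baby-step giant-step with m = ceil(sqrt(346)) = 19.
Baby table (20^j mod 347 for j=0..18):
  0:1  1:20  2:53  3:19  4:33  5:313  6:14  7:280
  8:48  9:266  10:115  11:218  12:196  13:103  14:325  15:254
  16:222  17:276  18:315
Giant step factor: 20^(-19) ≡ 45 (mod 347).
Scan 249·45^i mod 347 for i = 0, 1, …:
  i=0: 249   i=1: 101   i=2: 34   i=3: 142
  i=4: 144   i=5: 234   i=6: 120   i=7: 195
  i=8: 100   i=9: 336   i=10: 199   i=11: 280
Match at i=11, j=7: e = 11·19 + 7 = 216.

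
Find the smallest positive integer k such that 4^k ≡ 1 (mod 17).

The order of 4 must divide p − 1 = 16 = 2^4.
Divisors: 1, 2, 4, 8, 16.
Check each in increasing order: 4^1 ≡ 4;  4^2 ≡ 16;  4^4 ≡ 1.
Smallest exponent giving 1 is 4.

4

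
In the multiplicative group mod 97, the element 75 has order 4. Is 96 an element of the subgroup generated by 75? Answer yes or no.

yes

96 ∈ ⟨75⟩ iff 96^4 ≡ 1 (mod 97), since |⟨75⟩| = 4.
96^4 mod 97 = 1.
Since 1 = 1, 96 lies in the subgroup.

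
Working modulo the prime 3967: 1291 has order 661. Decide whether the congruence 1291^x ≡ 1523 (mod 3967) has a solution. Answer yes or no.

1523 ∈ ⟨1291⟩ iff 1523^661 ≡ 1 (mod 3967), since |⟨1291⟩| = 661.
1523^661 mod 3967 = 1.
Since 1 = 1, 1523 lies in the subgroup.

yes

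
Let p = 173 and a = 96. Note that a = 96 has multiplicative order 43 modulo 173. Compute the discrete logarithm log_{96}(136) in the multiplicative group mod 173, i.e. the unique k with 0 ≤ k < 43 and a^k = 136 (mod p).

Baby-step giant-step with m = ceil(sqrt(43)) = 7.
Baby table (96^j mod 173 for j=0..6):
  0:1  1:96  2:47  3:14  4:133  5:139  6:23
Giant step factor: 96^(-7) ≡ 135 (mod 173).
Scan 136·135^i mod 173 for i = 0, 1, …:
  i=0: 136   i=1: 22   i=2: 29   i=3: 109
  i=4: 10   i=5: 139
Match at i=5, j=5: k = 5·7 + 5 = 40.

40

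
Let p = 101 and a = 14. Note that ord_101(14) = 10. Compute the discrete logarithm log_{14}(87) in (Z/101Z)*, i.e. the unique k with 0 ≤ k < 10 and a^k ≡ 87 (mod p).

6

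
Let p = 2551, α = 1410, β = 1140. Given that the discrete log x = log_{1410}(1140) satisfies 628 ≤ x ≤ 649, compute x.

Compute 1410^628 mod 2551 = 1960, then multiply by 1410 repeatedly:
  1410^628=1960  1410^629=867  1410^630=541  1410^631=61  1410^632=1827
  1410^633=2111  1410^634=2044  1410^635=1961  1410^636=2277  1410^637=1412
  1410^638=1140
Found 1140 at exponent 638.

638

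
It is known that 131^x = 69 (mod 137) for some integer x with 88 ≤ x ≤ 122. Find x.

Compute 131^88 mod 137 = 88, then multiply by 131 repeatedly:
  131^88=88  131^89=20  131^90=17  131^91=35  131^92=64
  131^93=27  131^94=112  131^95=13  131^96=59  131^97=57
  131^98=69
Found 69 at exponent 98.

98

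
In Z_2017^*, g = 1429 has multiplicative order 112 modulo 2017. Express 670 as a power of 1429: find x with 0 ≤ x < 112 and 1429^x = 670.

4

Baby-step giant-step with m = ceil(sqrt(112)) = 11.
Baby table (1429^j mod 2017 for j=0..10):
  0:1  1:1429  2:837  3:2009  4:670  5:1372  6:64  7:691
  8:1126  9:1505  10:523
Giant step factor: 1429^(-11) ≡ 1487 (mod 2017).
Scan 670·1487^i mod 2017 for i = 0, 1, …:
  i=0: 670
Match at i=0, j=4: x = 0·11 + 4 = 4.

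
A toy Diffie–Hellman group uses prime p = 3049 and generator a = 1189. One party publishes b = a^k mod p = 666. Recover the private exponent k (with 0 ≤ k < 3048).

2341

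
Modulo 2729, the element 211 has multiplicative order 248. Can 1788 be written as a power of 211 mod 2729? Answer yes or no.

1788 ∈ ⟨211⟩ iff 1788^248 ≡ 1 (mod 2729), since |⟨211⟩| = 248.
1788^248 mod 2729 = 1.
Since 1 = 1, 1788 lies in the subgroup.

yes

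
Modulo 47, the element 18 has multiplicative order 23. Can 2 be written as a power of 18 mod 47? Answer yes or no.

yes

⟨18⟩ has order 23; its elements mod 47 are {1, 2, 3, 4, 6, 7, 8, 9, 12, 14, 16, 17, 18, 21, 24, 25, 27, 28, 32, 34, 36, 37, 42}.
2 is in this set.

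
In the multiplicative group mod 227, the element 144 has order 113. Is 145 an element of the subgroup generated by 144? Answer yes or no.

no

145 ∈ ⟨144⟩ iff 145^113 ≡ 1 (mod 227), since |⟨144⟩| = 113.
145^113 mod 227 = 226.
Since 226 ≠ 1, 145 does not lie in the subgroup.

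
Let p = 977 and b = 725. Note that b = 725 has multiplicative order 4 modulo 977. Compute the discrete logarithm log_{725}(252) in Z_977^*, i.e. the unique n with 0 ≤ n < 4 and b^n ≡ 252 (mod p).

3

Successive powers of 725 modulo 977:
  725^0=1  725^1=725  725^2=976  725^3=252
So 725^3 ≡ 252 (mod 977), giving n = 3.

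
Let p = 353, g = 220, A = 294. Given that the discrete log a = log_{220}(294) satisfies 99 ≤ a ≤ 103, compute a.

99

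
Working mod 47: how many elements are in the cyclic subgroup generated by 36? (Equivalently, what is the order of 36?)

23

The order of 36 must divide p − 1 = 46 = 2 · 23.
Divisors: 1, 2, 23, 46.
Check each in increasing order: 36^1 ≡ 36;  36^2 ≡ 27;  36^23 ≡ 1.
Smallest exponent giving 1 is 23.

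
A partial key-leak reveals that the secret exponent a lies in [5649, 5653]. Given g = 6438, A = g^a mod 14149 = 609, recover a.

5649

Compute 6438^5649 mod 14149 = 609, then multiply by 6438 repeatedly:
  6438^5649=609
Found 609 at exponent 5649.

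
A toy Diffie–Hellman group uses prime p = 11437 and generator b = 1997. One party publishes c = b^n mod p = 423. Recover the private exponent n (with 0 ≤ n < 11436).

3710

Baby-step giant-step with m = ceil(sqrt(11436)) = 107.
Baby table (1997^j mod 11437 for j=0..106):
  0:1  1:1997  2:7933  3:1956  4:6115  5:8376  6:5978  7:9275
  8:5672  9:4354  10:2818  11:542  12:7296  13:10811  14:7948  15:9037
  16:10740  17:3405  18:6207  19:9108  20:3846  21:6235  22:7839  23:8667
  24:3818  25:7504  26:3018  27:11084  28:4153  29:1716  30:7189  31:2998
  32:5455  33:5611  34:8344  35:10696  36:7033  37:265  38:3103  39:9274
  40:3675  41:7858  42:862  43:5864  44:10357  45:4833  46:10110  47:3365
  48:6386  49:587  50:5665  51:1812  52:4472  53:9724  54:10239  55:9364
  56:413  57:1297  58:5347  59:7238  60:9355  61:5314  62:9959  63:10617
  64:9388  65:2593  66:8697  67:6543  68:5317  69:4513  70:105  71:3819
  72:9501  73:10951  74:1603  75:10268  76:10092  77:1730  78:836  79:11127
  80:9965  81:11162  82:11238  83:2892  84:11076  85:11051  86:6874  87:2978
  88:11263  89:7069  90:3535  91:2766  92:11068  93:6512  94:595  95:10204
  96:8091  97:8683  98:1459  99:8625  100:3  101:5991  102:925  103:5868
  104:6908  105:2254  106:6497
Giant step factor: 1997^(-107) ≡ 9619 (mod 11437).
Scan 423·9619^i mod 11437 for i = 0, 1, …:
  i=0: 423   i=1: 8702   i=2: 8572   i=3: 4735
  i=4: 3831   i=5: 375   i=6: 4470   i=7: 5247
  i=8: 10849   i=9: 5343     …   i=33: 10507
  i=34: 9501
Match at i=34, j=72: n = 34·107 + 72 = 3710.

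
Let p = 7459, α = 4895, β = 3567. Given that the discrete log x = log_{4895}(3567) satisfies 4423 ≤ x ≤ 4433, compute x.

4424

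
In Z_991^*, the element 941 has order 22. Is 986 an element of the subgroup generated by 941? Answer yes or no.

no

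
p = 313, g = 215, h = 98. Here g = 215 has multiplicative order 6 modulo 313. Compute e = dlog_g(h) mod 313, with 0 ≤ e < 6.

4

Successive powers of 215 modulo 313:
  215^0=1  215^1=215  215^2=214  215^3=312  215^4=98
So 215^4 ≡ 98 (mod 313), giving e = 4.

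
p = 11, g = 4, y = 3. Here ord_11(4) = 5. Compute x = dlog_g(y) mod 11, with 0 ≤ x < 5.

Successive powers of 4 modulo 11:
  4^0=1  4^1=4  4^2=5  4^3=9  4^4=3
So 4^4 ≡ 3 (mod 11), giving x = 4.

4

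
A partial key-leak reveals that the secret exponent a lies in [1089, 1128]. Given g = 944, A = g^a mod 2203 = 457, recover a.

1119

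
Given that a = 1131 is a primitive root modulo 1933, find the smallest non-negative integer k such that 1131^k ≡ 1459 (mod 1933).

Baby-step giant-step with m = ceil(sqrt(1932)) = 44.
Baby table (1131^j mod 1933 for j=0..43):
  0:1  1:1131  2:1448  3:437  4:1332  5:685  6:1535  7:251
  8:1663  9:44  10:1439  11:1856  12:1831  13:618  14:1145  15:1818
  16:1379  17:1651  18:3  19:1460  20:478  21:1311  22:130  23:122
  24:739  25:753  26:1123  27:132  28:451  29:1702  30:1627  31:1854
  32:1502  33:1588  34:271  35:1087  36:9  37:514  38:1434  39:67
  40:390  41:366  42:284  43:326
Giant step factor: 1131^(-44) ≡ 984 (mod 1933).
Scan 1459·984^i mod 1933 for i = 0, 1, …:
  i=0: 1459   i=1: 1370   i=2: 779   i=3: 1068
  i=4: 1293   i=5: 398   i=6: 1166   i=7: 1075
  i=8: 449   i=9: 1092     …   i=26: 1015
  i=27: 1332
Match at i=27, j=4: k = 27·44 + 4 = 1192.

1192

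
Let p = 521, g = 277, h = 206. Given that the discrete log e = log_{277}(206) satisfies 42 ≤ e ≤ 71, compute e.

65

Compute 277^42 mod 521 = 211, then multiply by 277 repeatedly:
  277^42=211  277^43=95  277^44=265  277^45=465  277^46=118
  277^47=384  277^48=84  277^49=344  277^50=466  277^51=395
  277^52=5  277^53=343  277^54=189  277^55=253  277^56=267
  277^57=498  277^58=402  277^59=381  277^60=295  277^61=439
  277^62=210  277^63=339  277^64=123  277^65=206
Found 206 at exponent 65.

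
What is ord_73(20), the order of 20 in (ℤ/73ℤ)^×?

The order of 20 must divide p − 1 = 72 = 2^3 · 3^2.
Divisors: 1, 2, 3, 4, 6, 8, 9, 12, 18, 24, 36, 72.
Check each in increasing order: 20^1 ≡ 20;  20^2 ≡ 35;  20^3 ≡ 43;  20^4 ≡ 57;  20^6 ≡ 24;  20^8 ≡ 37;  20^9 ≡ 10;  20^12 ≡ 65;  20^18 ≡ 27;  20^24 ≡ 64;  20^36 ≡ 72;  20^72 ≡ 1.
Smallest exponent giving 1 is 72.

72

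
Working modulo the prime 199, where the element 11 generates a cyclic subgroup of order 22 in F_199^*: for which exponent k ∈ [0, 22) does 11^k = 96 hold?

7

Successive powers of 11 modulo 199:
  11^0=1  11^1=11  11^2=121  11^3=137  11^4=114  11^5=60
  11^6=63  11^7=96
So 11^7 ≡ 96 (mod 199), giving k = 7.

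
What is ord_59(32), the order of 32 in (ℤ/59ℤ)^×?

The order of 32 must divide p − 1 = 58 = 2 · 29.
Divisors: 1, 2, 29, 58.
Check each in increasing order: 32^1 ≡ 32;  32^2 ≡ 21;  32^29 ≡ 58;  32^58 ≡ 1.
Smallest exponent giving 1 is 58.

58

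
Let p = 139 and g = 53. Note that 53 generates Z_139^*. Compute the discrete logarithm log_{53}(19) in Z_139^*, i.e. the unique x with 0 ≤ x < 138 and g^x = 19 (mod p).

107

Baby-step giant-step with m = ceil(sqrt(138)) = 12.
Baby table (53^j mod 139 for j=0..11):
  0:1  1:53  2:29  3:8  4:7  5:93  6:64  7:56
  8:49  9:95  10:31  11:114
Giant step factor: 53^(-12) ≡ 77 (mod 139).
Scan 19·77^i mod 139 for i = 0, 1, …:
  i=0: 19   i=1: 73   i=2: 61   i=3: 110
  i=4: 130   i=5: 2   i=6: 15   i=7: 43
  i=8: 114
Match at i=8, j=11: x = 8·12 + 11 = 107.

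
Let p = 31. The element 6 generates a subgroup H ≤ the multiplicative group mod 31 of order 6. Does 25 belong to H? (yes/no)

yes

25 ∈ ⟨6⟩ iff 25^6 ≡ 1 (mod 31), since |⟨6⟩| = 6.
25^6 mod 31 = 1.
Since 1 = 1, 25 lies in the subgroup.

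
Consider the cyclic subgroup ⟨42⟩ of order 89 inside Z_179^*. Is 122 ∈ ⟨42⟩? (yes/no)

122 ∈ ⟨42⟩ iff 122^89 ≡ 1 (mod 179), since |⟨42⟩| = 89.
122^89 mod 179 = 178.
Since 178 ≠ 1, 122 does not lie in the subgroup.

no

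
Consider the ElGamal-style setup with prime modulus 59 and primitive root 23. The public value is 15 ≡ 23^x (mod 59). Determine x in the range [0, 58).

54

Baby-step giant-step with m = ceil(sqrt(58)) = 8.
Baby table (23^j mod 59 for j=0..7):
  0:1  1:23  2:57  3:13  4:4  5:33  6:51  7:52
Giant step factor: 23^(-8) ≡ 48 (mod 59).
Scan 15·48^i mod 59 for i = 0, 1, …:
  i=0: 15   i=1: 12   i=2: 45   i=3: 36
  i=4: 17   i=5: 49   i=6: 51
Match at i=6, j=6: x = 6·8 + 6 = 54.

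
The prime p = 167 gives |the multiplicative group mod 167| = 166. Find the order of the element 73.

The order of 73 must divide p − 1 = 166 = 2 · 83.
Divisors: 1, 2, 83, 166.
Check each in increasing order: 73^1 ≡ 73;  73^2 ≡ 152;  73^83 ≡ 166;  73^166 ≡ 1.
Smallest exponent giving 1 is 166.

166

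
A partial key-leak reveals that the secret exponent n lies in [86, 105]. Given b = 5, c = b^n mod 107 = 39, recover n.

92

Compute 5^86 mod 107 = 13, then multiply by 5 repeatedly:
  5^86=13  5^87=65  5^88=4  5^89=20  5^90=100
  5^91=72  5^92=39
Found 39 at exponent 92.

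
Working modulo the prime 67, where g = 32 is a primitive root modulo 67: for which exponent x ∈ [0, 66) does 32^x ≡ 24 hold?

Baby-step giant-step with m = ceil(sqrt(66)) = 9.
Baby table (32^j mod 67 for j=0..8):
  0:1  1:32  2:19  3:5  4:26  5:28  6:25  7:63
  8:6
Giant step factor: 32^(-9) ≡ 52 (mod 67).
Scan 24·52^i mod 67 for i = 0, 1, …:
  i=0: 24   i=1: 42   i=2: 40   i=3: 3
  i=4: 22   i=5: 5
Match at i=5, j=3: x = 5·9 + 3 = 48.

48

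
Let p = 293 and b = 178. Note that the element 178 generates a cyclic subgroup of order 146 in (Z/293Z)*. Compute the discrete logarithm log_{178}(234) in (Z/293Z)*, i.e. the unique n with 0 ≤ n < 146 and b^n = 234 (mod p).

Baby-step giant-step with m = ceil(sqrt(146)) = 13.
Baby table (178^j mod 293 for j=0..12):
  0:1  1:178  2:40  3:88  4:135  5:4  6:126  7:160
  8:59  9:247  10:16  11:211  12:54
Giant step factor: 178^(-13) ≡ 257 (mod 293).
Scan 234·257^i mod 293 for i = 0, 1, …:
  i=0: 234   i=1: 73   i=2: 9   i=3: 262
  i=4: 237   i=5: 258   i=6: 88
Match at i=6, j=3: n = 6·13 + 3 = 81.

81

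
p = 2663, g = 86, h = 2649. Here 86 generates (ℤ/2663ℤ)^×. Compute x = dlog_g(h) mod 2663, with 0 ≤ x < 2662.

2237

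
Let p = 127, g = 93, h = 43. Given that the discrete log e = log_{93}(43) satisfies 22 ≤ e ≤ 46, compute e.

31

Compute 93^22 mod 127 = 82, then multiply by 93 repeatedly:
  93^22=82  93^23=6  93^24=50  93^25=78  93^26=15
  93^27=125  93^28=68  93^29=101  93^30=122  93^31=43
Found 43 at exponent 31.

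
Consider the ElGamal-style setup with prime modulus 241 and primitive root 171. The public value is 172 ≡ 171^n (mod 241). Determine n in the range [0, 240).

151

Baby-step giant-step with m = ceil(sqrt(240)) = 16.
Baby table (171^j mod 241 for j=0..15):
  0:1  1:171  2:80  3:184  4:134  5:19  6:116  7:74
  8:122  9:136  10:120  11:35  12:201  13:149  14:174  15:111
Giant step factor: 171^(-16) ≡ 54 (mod 241).
Scan 172·54^i mod 241 for i = 0, 1, …:
  i=0: 172   i=1: 130   i=2: 31   i=3: 228
  i=4: 21   i=5: 170   i=6: 22   i=7: 224
  i=8: 46   i=9: 74
Match at i=9, j=7: n = 9·16 + 7 = 151.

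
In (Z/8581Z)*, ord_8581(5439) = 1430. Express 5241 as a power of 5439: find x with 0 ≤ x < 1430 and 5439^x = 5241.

Baby-step giant-step with m = ceil(sqrt(1430)) = 38.
Baby table (5439^j mod 8581 for j=0..37):
  0:1  1:5439  2:4014  3:2082  4:5659  5:7835  6:1319  7:325
  8:8570  9:238  10:7332  11:2841  12:6399  13:8206  14:2653  15:5006
  16:121  17:5963  18:5158  19:3073  20:6840  21:4125  22:5141  23:5001
  24:7250  25:3055  26:3329  27:521  28:1989  29:6111  30:3516  31:5056
  32:6060  33:719  34:6286  35:2850  36:3864  37:1427
Giant step factor: 5439^(-38) ≡ 6209 (mod 8581).
Scan 5241·6209^i mod 8581 for i = 0, 1, …:
  i=0: 5241   i=1: 2217   i=2: 1429   i=3: 8488
  i=4: 6071   i=5: 7087   i=6: 8396   i=7: 1189
  i=8: 2841
Match at i=8, j=11: x = 8·38 + 11 = 315.

315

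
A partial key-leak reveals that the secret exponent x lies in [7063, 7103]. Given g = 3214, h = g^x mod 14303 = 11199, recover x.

7103

Compute 3214^7063 mod 14303 = 5998, then multiply by 3214 repeatedly:
  3214^7063=5998  3214^7064=11431  3214^7065=9130  3214^7066=8367  3214^7067=1898
  3214^7068=7094  3214^7069=1134  3214^7070=11714  3214^7071=3300  3214^7072=7677
  3214^7073=1203  3214^7074=4632  3214^7075=12128  3214^7076=3717  3214^7077=3433
  3214^7078=6049  3214^7079=3709  3214^7080=6327  3214^7081=10415  3214^7082=4790
  3214^7083=5032  3214^7084=10458  3214^7085=14265  3214^7086=6595  3214^7087=13587
  3214^7088=1559  3214^7089=4576  3214^7090=3780  3214^7091=5673  3214^7092=11000
  3214^7093=11287  3214^7094=4010  3214^7095=1137  3214^7096=7053  3214^7097=12390
  3214^7098=1908  3214^7099=10628  3214^7100=2828  3214^7101=6787  3214^7102=1343
  3214^7103=11199
Found 11199 at exponent 7103.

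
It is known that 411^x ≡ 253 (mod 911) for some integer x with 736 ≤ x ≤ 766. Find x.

749

Compute 411^736 mod 911 = 802, then multiply by 411 repeatedly:
  411^736=802  411^737=751  411^738=743  411^739=188  411^740=744
  411^741=599  411^742=219  411^743=731  411^744=722  411^745=667
  411^746=837  411^747=560  411^748=588  411^749=253
Found 253 at exponent 749.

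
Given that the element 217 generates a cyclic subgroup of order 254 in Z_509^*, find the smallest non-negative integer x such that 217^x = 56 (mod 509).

Baby-step giant-step with m = ceil(sqrt(254)) = 16.
Baby table (217^j mod 509 for j=0..15):
  0:1  1:217  2:261  3:138  4:424  5:388  6:211  7:486
  8:99  9:105  10:389  11:428  12:238  13:237  14:20  15:268
Giant step factor: 217^(-16) ≡ 278 (mod 509).
Scan 56·278^i mod 509 for i = 0, 1, …:
  i=0: 56   i=1: 298   i=2: 386   i=3: 418
  i=4: 152   i=5: 9   i=6: 466   i=7: 262
  i=8: 49   i=9: 388
Match at i=9, j=5: x = 9·16 + 5 = 149.

149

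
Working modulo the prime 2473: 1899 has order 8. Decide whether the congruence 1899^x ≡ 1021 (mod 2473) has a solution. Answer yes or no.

1021 ∈ ⟨1899⟩ iff 1021^8 ≡ 1 (mod 2473), since |⟨1899⟩| = 8.
1021^8 mod 2473 = 1518.
Since 1518 ≠ 1, 1021 does not lie in the subgroup.

no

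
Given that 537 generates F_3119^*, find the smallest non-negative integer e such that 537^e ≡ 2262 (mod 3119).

Baby-step giant-step with m = ceil(sqrt(3118)) = 56.
Baby table (537^j mod 3119 for j=0..55):
  0:1  1:537  2:1421  3:2041  4:1248  5:2710  6:1816  7:2064
  8:1123  9:1084  10:1974  11:2697  12:1073  13:2305  14:2661  15:455
  16:1053  17:922  18:2312  19:182  20:1045  21:2864  22:301  23:2568
  24:418  25:3017  26:1368  27:1651  28:791  29:583  30:1171  31:1908
  32:1564  33:857  34:1716  35:1387  36:2497  37:2838  38:1934  39:3050
  40:375  41:1759  42:2645  43:1220  44:150  45:2575  46:1058  47:488
  48:60  49:1030  50:1047  51:819  52:24  53:412  54:2914  55:2199
Giant step factor: 537^(-56) ≡ 325 (mod 3119).
Scan 2262·325^i mod 3119 for i = 0, 1, …:
  i=0: 2262   i=1: 2185   i=2: 2112   i=3: 220
  i=4: 2882   i=5: 950   i=6: 3088   i=7: 2401
  i=8: 575   i=9: 2854     …   i=27: 270
  i=28: 418
Match at i=28, j=24: e = 28·56 + 24 = 1592.

1592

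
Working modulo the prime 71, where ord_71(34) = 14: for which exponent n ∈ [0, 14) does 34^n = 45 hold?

4

Successive powers of 34 modulo 71:
  34^0=1  34^1=34  34^2=20  34^3=41  34^4=45
So 34^4 ≡ 45 (mod 71), giving n = 4.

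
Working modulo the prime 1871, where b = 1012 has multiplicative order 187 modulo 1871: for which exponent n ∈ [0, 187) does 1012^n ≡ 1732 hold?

Baby-step giant-step with m = ceil(sqrt(187)) = 14.
Baby table (1012^j mod 1871 for j=0..13):
  0:1  1:1012  2:707  3:762  4:292  5:1757  6:634  7:1726
  8:1069  9:390  10:1770  11:693  12:1562  13:1620
Giant step factor: 1012^(-14) ≡ 965 (mod 1871).
Scan 1732·965^i mod 1871 for i = 0, 1, …:
  i=0: 1732   i=1: 577   i=2: 1118   i=3: 1174
  i=4: 955   i=5: 1043   i=6: 1768   i=7: 1639
  i=8: 640   i=9: 170   i=10: 1273   i=11: 1069
Match at i=11, j=8: n = 11·14 + 8 = 162.

162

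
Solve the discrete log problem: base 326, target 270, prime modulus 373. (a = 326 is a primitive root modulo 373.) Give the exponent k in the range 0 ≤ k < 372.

Baby-step giant-step with m = ceil(sqrt(372)) = 20.
Baby table (326^j mod 373 for j=0..19):
  0:1  1:326  2:344  3:244  4:95  5:11  6:229  7:54
  8:73  9:299  10:121  11:281  12:221  13:57  14:305  15:212
  16:107  17:193  18:254  19:371
Giant step factor: 326^(-20) ≡ 250 (mod 373).
Scan 270·250^i mod 373 for i = 0, 1, …:
  i=0: 270   i=1: 360   i=2: 107
Match at i=2, j=16: k = 2·20 + 16 = 56.

56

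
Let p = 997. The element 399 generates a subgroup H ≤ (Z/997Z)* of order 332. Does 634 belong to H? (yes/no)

634 ∈ ⟨399⟩ iff 634^332 ≡ 1 (mod 997), since |⟨399⟩| = 332.
634^332 mod 997 = 692.
Since 692 ≠ 1, 634 does not lie in the subgroup.

no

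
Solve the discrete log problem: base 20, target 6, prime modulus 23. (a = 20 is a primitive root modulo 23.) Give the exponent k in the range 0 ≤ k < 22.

8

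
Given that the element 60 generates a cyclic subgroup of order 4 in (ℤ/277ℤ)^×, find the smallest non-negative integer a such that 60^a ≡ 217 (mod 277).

3

Successive powers of 60 modulo 277:
  60^0=1  60^1=60  60^2=276  60^3=217
So 60^3 ≡ 217 (mod 277), giving a = 3.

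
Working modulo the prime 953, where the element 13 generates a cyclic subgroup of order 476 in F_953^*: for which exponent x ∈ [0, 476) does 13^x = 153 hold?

Baby-step giant-step with m = ceil(sqrt(476)) = 22.
Baby table (13^j mod 953 for j=0..21):
  0:1  1:13  2:169  3:291  4:924  5:576  6:817  7:138
  8:841  9:450  10:132  11:763  12:389  13:292  14:937  15:745
  16:155  17:109  18:464  19:314  20:270  21:651
Giant step factor: 13^(-22) ≡ 744 (mod 953).
Scan 153·744^i mod 953 for i = 0, 1, …:
  i=0: 153   i=1: 425   i=2: 757   i=3: 938
  i=4: 276   i=5: 449   i=6: 506   i=7: 29
  i=8: 610   i=9: 212     …   i=17: 839
  i=18: 1
Match at i=18, j=0: x = 18·22 + 0 = 396.

396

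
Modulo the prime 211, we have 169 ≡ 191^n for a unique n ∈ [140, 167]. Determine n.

Compute 191^140 mod 211 = 196, then multiply by 191 repeatedly:
  191^140=196  191^141=89  191^142=119  191^143=152  191^144=125
  191^145=32  191^146=204  191^147=140  191^148=154  191^149=85
  191^150=199  191^151=29  191^152=53  191^153=206  191^154=100
  191^155=110  191^156=121  191^157=112  191^158=81  191^159=68
  191^160=117  191^161=192  191^162=169
Found 169 at exponent 162.

162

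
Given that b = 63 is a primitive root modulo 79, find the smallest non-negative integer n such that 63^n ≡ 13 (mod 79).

46

Baby-step giant-step with m = ceil(sqrt(78)) = 9.
Baby table (63^j mod 79 for j=0..8):
  0:1  1:63  2:19  3:12  4:45  5:70  6:65  7:66
  8:50
Giant step factor: 63^(-9) ≡ 71 (mod 79).
Scan 13·71^i mod 79 for i = 0, 1, …:
  i=0: 13   i=1: 54   i=2: 42   i=3: 59
  i=4: 2   i=5: 63
Match at i=5, j=1: n = 5·9 + 1 = 46.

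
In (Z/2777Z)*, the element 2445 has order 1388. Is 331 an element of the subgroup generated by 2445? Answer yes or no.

331 ∈ ⟨2445⟩ iff 331^1388 ≡ 1 (mod 2777), since |⟨2445⟩| = 1388.
331^1388 mod 2777 = 2776.
Since 2776 ≠ 1, 331 does not lie in the subgroup.

no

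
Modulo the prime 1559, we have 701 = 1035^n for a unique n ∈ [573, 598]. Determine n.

Compute 1035^573 mod 1559 = 795, then multiply by 1035 repeatedly:
  1035^573=795  1035^574=1232  1035^575=1417  1035^576=1135  1035^577=798
  1035^578=1219  1035^579=434  1035^580=198  1035^581=701
Found 701 at exponent 581.

581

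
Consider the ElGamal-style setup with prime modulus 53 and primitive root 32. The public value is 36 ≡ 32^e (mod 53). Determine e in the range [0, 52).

Baby-step giant-step with m = ceil(sqrt(52)) = 8.
Baby table (32^j mod 53 for j=0..7):
  0:1  1:32  2:17  3:14  4:24  5:26  6:37  7:18
Giant step factor: 32^(-8) ≡ 15 (mod 53).
Scan 36·15^i mod 53 for i = 0, 1, …:
  i=0: 36   i=1: 10   i=2: 44   i=3: 24
Match at i=3, j=4: e = 3·8 + 4 = 28.

28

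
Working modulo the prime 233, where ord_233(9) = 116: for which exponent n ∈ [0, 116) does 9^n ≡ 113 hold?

17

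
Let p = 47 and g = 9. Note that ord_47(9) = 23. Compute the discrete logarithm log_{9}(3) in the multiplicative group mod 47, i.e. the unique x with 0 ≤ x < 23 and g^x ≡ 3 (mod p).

12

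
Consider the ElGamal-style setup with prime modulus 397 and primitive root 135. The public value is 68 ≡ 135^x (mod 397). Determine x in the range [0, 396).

Baby-step giant-step with m = ceil(sqrt(396)) = 20.
Baby table (135^j mod 397 for j=0..19):
  0:1  1:135  2:360  3:166  4:178  5:210  6:163  7:170
  8:321  9:62  10:33  11:88  12:367  13:317  14:316  15:181
  16:218  17:52  18:271  19:61
Giant step factor: 135^(-20) ≡ 144 (mod 397).
Scan 68·144^i mod 397 for i = 0, 1, …:
  i=0: 68   i=1: 264   i=2: 301   i=3: 71
  i=4: 299   i=5: 180   i=6: 115   i=7: 283
  i=8: 258   i=9: 231     …   i=18: 125
  i=19: 135
Match at i=19, j=1: x = 19·20 + 1 = 381.

381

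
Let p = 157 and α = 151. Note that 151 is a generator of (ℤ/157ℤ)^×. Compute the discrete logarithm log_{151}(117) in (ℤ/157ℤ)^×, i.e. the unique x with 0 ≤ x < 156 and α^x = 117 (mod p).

Baby-step giant-step with m = ceil(sqrt(156)) = 13.
Baby table (151^j mod 157 for j=0..12):
  0:1  1:151  2:36  3:98  4:40  5:74  6:27  7:152
  8:30  9:134  10:138  11:114  12:101
Giant step factor: 151^(-13) ≡ 50 (mod 157).
Scan 117·50^i mod 157 for i = 0, 1, …:
  i=0: 117   i=1: 41   i=2: 9   i=3: 136
  i=4: 49   i=5: 95   i=6: 40
Match at i=6, j=4: x = 6·13 + 4 = 82.

82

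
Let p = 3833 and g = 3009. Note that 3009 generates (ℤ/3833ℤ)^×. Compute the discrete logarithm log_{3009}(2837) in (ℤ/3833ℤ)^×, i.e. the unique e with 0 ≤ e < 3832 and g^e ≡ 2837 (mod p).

626

Baby-step giant-step with m = ceil(sqrt(3832)) = 62.
Baby table (3009^j mod 3833 for j=0..61):
  0:1  1:3009  2:535  3:3788  4:2583  5:2756  6:2025  7:2588
  8:2469  9:867  10:2363  11:52  12:3148  13:989  14:1493  15:161
  16:1491  17:1809  18:421  19:1899  20:2921  21:220  22:2704  23:2710
  24:1599  25:976  26:706  27:872  28:2076  29:2727  30:2923  31:2405
  32:3774  33:2620  34:2932  35:2655  36:923  37:2215  38:3181  39:628
  40:3816  41:2509  42:2404  43:765  44:2085  45:2977  46:72  47:2000
  48:190  49:593  50:1992  51:2949  52:146  53:2352  54:1450  55:1096
  56:1484  57:3744  58:509  59:2214  60:172  61:93
Giant step factor: 3009^(-62) ≡ 2601 (mod 3833).
Scan 2837·2601^i mod 3833 for i = 0, 1, …:
  i=0: 2837   i=1: 512   i=2: 1661   i=3: 470
  i=4: 3576   i=5: 2318   i=6: 3642   i=7: 1499
  i=8: 738   i=9: 3038   i=10: 2025
Match at i=10, j=6: e = 10·62 + 6 = 626.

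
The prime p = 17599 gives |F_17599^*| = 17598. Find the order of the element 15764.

The order of 15764 must divide p − 1 = 17598 = 2 · 3 · 7 · 419.
Divisors: 1, 2, 3, 6, 7, 14, 21, 42, 419, 838, 1257, 2514, 2933, 5866, 8799, 17598.
Check each in increasing order: 15764^1 ≡ 15764;  15764^2 ≡ 5816;  15764^3 ≡ 10233;  15764^6 ≡ 239;  15764^7 ≡ 1410;  15764^14 ≡ 17012;  15764^21 ≡ 17082;  15764^42 ≡ 3304;  15764^419 ≡ 11286;  15764^838 ≡ 9833;  15764^1257 ≡ 13543;  15764^2514 ≡ 13670;  15764^2933 ≡ 6786;  15764^5866 ≡ 10812;  15764^8799 ≡ 1.
Smallest exponent giving 1 is 8799.

8799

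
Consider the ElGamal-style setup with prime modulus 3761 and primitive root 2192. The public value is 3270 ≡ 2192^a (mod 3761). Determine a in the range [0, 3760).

1200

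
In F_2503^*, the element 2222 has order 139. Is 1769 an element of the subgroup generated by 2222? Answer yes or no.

no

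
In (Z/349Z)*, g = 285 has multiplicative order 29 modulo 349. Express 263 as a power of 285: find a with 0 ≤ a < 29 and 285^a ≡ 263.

23

Successive powers of 285 modulo 349:
  285^0=1  285^1=285  285^2=257  285^3=304  285^4=88  285^5=301
  285^6=280  285^7=228  285^8=66  285^9=313  285^10=210  285^11=171
  285^12=224  285^13=322  285^14=332  285^15=41  285^16=168  285^17=67
  285^18=249  285^19=118  285^20=126  285^21=312  285^22=274  285^23=263
So 285^23 ≡ 263 (mod 349), giving a = 23.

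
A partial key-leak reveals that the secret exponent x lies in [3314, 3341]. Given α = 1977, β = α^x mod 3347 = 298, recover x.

Compute 1977^3314 mod 3347 = 803, then multiply by 1977 repeatedly:
  1977^3314=803  1977^3315=1053  1977^3316=3294  1977^3317=2323  1977^3318=487
  1977^3319=2210  1977^3320=1335  1977^3321=1859  1977^3322=237  1977^3323=3316
  1977^3324=2306  1977^3325=348  1977^3326=1861  1977^3327=844  1977^3328=1782
  1977^3329=1970  1977^3330=2129  1977^3331=1854  1977^3332=393  1977^3333=457
  1977^3334=3146  1977^3335=916  1977^3336=205  1977^3337=298
Found 298 at exponent 3337.

3337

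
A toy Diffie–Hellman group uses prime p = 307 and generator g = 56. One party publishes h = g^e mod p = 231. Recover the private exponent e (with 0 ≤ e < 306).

Baby-step giant-step with m = ceil(sqrt(306)) = 18.
Baby table (56^j mod 307 for j=0..17):
  0:1  1:56  2:66  3:12  4:58  5:178  6:144  7:82
  8:294  9:193  10:63  11:151  12:167  13:142  14:277  15:162
  16:169  17:254
Giant step factor: 56^(-18) ≡ 304 (mod 307).
Scan 231·304^i mod 307 for i = 0, 1, …:
  i=0: 231   i=1: 228   i=2: 237   i=3: 210
  i=4: 291   i=5: 48   i=6: 163   i=7: 125
  i=8: 239   i=9: 204     …   i=13: 253
  i=14: 162
Match at i=14, j=15: e = 14·18 + 15 = 267.

267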